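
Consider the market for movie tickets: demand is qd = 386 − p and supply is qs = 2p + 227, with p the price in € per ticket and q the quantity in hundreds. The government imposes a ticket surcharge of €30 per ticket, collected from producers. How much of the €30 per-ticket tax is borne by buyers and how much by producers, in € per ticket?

Buyers bear €20 per ticket; producers bear €10 per ticket.

Before the tax: set 386 − p = 2p + 227 → p* = €53, q* = 333.
With the tax collected from producers, supply shifts: qs = 2(p − 30) + 227.
New equilibrium: buyers pay €73, producers receive €43, q = 313. (Wedge: pb − ps = 30.)
Burden on buyers: €20; on producers: €10. (They sum to €30.)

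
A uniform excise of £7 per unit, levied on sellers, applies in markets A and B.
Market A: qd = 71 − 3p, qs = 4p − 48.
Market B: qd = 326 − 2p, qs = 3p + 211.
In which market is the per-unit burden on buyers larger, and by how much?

Market B, by £0.2.

Market A: pre-tax p* = £17, q* = 20; post-tax q = 8; per-unit burden on buyers = £4.
Market B: pre-tax p* = £23, q* = 280; post-tax q = 271.6; per-unit burden on buyers = £4.2.
Difference: £4 vs £4.2 → market B is larger by £0.2.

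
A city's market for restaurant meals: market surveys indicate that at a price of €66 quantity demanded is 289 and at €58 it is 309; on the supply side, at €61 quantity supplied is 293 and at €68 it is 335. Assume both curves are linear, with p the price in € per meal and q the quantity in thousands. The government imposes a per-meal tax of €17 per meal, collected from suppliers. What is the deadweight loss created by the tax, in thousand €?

Demand slope: (309 − 289)/(58 − 66) = -2.5, so qd = 454 − 2.5p.
Supply slope: (335 − 293)/(68 − 61) = 6, so qs = 6p − 73.
Before the tax: set 454 − 2.5p = 6p − 73 → p* = €62, q* = 299.
With the tax collected from suppliers, supply shifts: qs = 6(p − 17) − 73.
Solving gives q = 269 with buyers paying €74 and suppliers receiving €57 (the €17 wedge).
Quantity falls by |ΔQ| = |299 − 269| = 30.
DWL = ½ · t · |ΔQ| = ½ · 17 · 30 = €255.

Deadweight loss = €255 thousand.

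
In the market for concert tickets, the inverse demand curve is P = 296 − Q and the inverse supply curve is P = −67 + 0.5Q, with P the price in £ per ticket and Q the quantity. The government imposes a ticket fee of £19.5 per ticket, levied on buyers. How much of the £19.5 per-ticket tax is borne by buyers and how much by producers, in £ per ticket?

Rewrite in direct form: Qd = 296 − P and Qs = 2P + 134.
Without the tax, 296 − P = 2P + 134 gives 3P = 162, so P* = £54 and Q* = 242.
With the tax collected from buyers, demand (in seller-price terms) shifts: Qd = 296 − (P + 19.5).
New equilibrium: buyers pay £67, producers receive £47.5, Q = 229. (Wedge: Pb − Ps = 19.5.)
Burden on buyers: £13; on producers: £6.5. (They sum to £19.5.)
The less price-elastic side of the market bears the larger share of a per-unit tax.

Buyers bear £13 per ticket; producers bear £6.5 per ticket.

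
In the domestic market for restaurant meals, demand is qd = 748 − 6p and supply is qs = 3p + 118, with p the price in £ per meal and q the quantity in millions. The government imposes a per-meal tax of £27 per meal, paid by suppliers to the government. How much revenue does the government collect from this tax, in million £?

Without the tax, 748 − 6p = 3p + 118 gives 9p = 630, so p* = £70 and q* = 328.
With the tax collected from suppliers, supply shifts: qs = 3(p − 27) + 118.
Solving gives q = 274 with buyers paying £79 and suppliers receiving £52 (the £27 wedge).
Revenue = t · Q = 27 · 274 = £7398.

Tax revenue = £7398 million.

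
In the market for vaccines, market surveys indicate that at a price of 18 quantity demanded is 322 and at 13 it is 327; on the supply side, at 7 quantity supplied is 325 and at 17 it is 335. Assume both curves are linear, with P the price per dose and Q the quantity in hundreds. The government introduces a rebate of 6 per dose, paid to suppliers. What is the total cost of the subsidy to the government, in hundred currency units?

Government outlay = 1992 hundred.

Demand slope: (327 − 322)/(13 − 18) = -1, so Qd = 340 − P.
Supply slope: (335 − 325)/(17 − 7) = 1, so Qs = P + 318.
Before the subsidy: set 340 − P = P + 318 → P* = 11, Q* = 329.
With a per-unit subsidy paid to suppliers, each receives P + 6 per unit sold, so supply becomes Qs = (P + 6) + 318.
New equilibrium: consumers pay 8, suppliers receive 14, Q = 332. (Wedge: Pb − Ps = −6.)
Outlay = t · Q = 6 · 332 = 1992.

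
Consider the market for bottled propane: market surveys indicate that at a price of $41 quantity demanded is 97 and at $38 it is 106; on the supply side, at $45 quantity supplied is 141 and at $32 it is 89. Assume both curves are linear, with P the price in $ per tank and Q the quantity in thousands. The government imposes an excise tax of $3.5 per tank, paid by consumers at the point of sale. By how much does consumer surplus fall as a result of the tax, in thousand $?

Demand slope: (106 − 97)/(38 − 41) = -3, so Qd = 220 − 3P.
Supply slope: (89 − 141)/(32 − 45) = 4, so Qs = 4P − 39.
Before the tax: set 220 − 3P = 4P − 39 → P* = $37, Q* = 109.
With the tax collected from consumers, demand (in seller-price terms) shifts: Qd = 220 − 3(P + 3.5).
Solving gives Q = 103 with consumers paying $39 and producers receiving $35.5 (the $3.5 wedge).
ΔCS is the trapezoid between Q = 103 and Q = 109 of height $2: ½ · (109 + 103) · 2 = $212.

Consumer surplus falls by $212 thousand.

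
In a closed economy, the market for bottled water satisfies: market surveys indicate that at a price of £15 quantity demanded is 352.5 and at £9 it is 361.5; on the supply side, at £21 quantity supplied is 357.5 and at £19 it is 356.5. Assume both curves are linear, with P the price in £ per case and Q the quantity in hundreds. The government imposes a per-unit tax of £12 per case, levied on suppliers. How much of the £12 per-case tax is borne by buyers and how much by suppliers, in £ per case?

Demand slope: (361.5 − 352.5)/(9 − 15) = -1.5, so Qd = 375 − 1.5P.
Supply slope: (356.5 − 357.5)/(19 − 21) = 0.5, so Qs = 0.5P + 347.
Before the tax: set 375 − 1.5P = 0.5P + 347 → P* = £14, Q* = 354.
With the tax collected from suppliers, supply shifts: Qs = 0.5(P − 12) + 347.
Solving gives Q = 349.5 with buyers paying £17 and suppliers receiving £5 (the £12 wedge).
Burden on buyers: £3; on suppliers: £9. (They sum to £12.)

Buyers bear £3 per case; suppliers bear £9 per case.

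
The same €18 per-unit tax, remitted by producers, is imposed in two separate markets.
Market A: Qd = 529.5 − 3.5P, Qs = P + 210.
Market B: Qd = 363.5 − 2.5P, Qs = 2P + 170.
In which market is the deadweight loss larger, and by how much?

Market A: pre-tax P* = €71, Q* = 281; post-tax Q = 267; deadweight loss = €126.
Market B: pre-tax P* = €43, Q* = 256; post-tax Q = 236; deadweight loss = €180.
Difference: €126 vs €180 → market B is larger by €54.

Market B, by €54.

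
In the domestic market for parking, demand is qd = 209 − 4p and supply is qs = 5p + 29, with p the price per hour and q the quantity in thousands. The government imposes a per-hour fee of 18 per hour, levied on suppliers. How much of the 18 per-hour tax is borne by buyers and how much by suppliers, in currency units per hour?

Buyers bear 10 per hour; suppliers bear 8 per hour.

Without the tax, 209 − 4p = 5p + 29 gives 9p = 180, so p* = 20 and q* = 129.
With the tax collected from suppliers, supply shifts: qs = 5(p − 18) + 29.
New equilibrium: buyers pay 30, suppliers receive 12, q = 89. (Wedge: pb − ps = 18.)
Burden on buyers: 10; on suppliers: 8. (They sum to 18.)
The less price-elastic side of the market bears the larger share of a per-unit tax.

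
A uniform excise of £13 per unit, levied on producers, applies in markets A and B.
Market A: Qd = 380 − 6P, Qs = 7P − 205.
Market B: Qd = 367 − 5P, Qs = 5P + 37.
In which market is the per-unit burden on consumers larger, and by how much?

Market A: pre-tax P* = £45, Q* = 110; post-tax Q = 68; per-unit burden on consumers = £7.
Market B: pre-tax P* = £33, Q* = 202; post-tax Q = 169.5; per-unit burden on consumers = £6.5.
Difference: £7 vs £6.5 → market A is larger by £0.5.

Market A, by £0.5.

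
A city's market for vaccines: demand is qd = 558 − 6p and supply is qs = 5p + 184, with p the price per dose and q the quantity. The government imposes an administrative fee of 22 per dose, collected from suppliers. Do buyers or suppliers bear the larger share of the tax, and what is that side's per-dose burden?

Without the tax, 558 − 6p = 5p + 184 gives 11p = 374, so p* = 34 and q* = 354.
With the tax collected from suppliers, supply shifts: qs = 5(p − 22) + 184.
New equilibrium: buyers pay 44, suppliers receive 22, q = 294. (Wedge: pb − ps = 22.)
Per-dose burden: buyers 10, suppliers 12.
Suppliers take the larger share because supply is less price-elastic here (demand slope 6 vs supply slope 5).

Suppliers bear the larger share: 12 per dose.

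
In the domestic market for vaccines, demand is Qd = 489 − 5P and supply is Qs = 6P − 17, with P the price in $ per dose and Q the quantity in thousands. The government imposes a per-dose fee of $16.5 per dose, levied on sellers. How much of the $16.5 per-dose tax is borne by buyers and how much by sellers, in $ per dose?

Before the tax: set 489 − 5P = 6P − 17 → P* = $46, Q* = 259.
With the tax collected from sellers, supply shifts: Qs = 6(P − 16.5) − 17.
New equilibrium: buyers pay $55, sellers receive $38.5, Q = 214. (Wedge: Pb − Ps = 16.5.)
Burden on buyers: $9; on sellers: $7.5. (They sum to $16.5.)
The less price-elastic side of the market bears the larger share of a per-unit tax.

Buyers bear $9 per dose; sellers bear $7.5 per dose.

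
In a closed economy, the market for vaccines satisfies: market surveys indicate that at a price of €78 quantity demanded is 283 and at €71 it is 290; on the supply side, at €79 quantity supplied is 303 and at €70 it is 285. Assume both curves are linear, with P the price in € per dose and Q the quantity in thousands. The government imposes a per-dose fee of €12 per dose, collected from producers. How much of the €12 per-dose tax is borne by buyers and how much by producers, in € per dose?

Buyers bear €8 per dose; producers bear €4 per dose.

Demand slope: (290 − 283)/(71 − 78) = -1, so Qd = 361 − P.
Supply slope: (285 − 303)/(70 − 79) = 2, so Qs = 2P + 145.
Before the tax: set 361 − P = 2P + 145 → P* = €72, Q* = 289.
With the tax collected from producers, supply shifts: Qs = 2(P − 12) + 145.
New equilibrium: buyers pay €80, producers receive €68, Q = 281. (Wedge: Pb − Ps = 12.)
Burden on buyers: €8; on producers: €4. (They sum to €12.)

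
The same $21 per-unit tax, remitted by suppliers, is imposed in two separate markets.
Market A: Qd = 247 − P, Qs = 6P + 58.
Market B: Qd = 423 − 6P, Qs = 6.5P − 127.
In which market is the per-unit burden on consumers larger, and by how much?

Market A: pre-tax P* = $27, Q* = 220; post-tax Q = 202; per-unit burden on consumers = $18.
Market B: pre-tax P* = $44, Q* = 159; post-tax Q = 93.48; per-unit burden on consumers = $10.92.
Difference: $18 vs $10.92 → market A is larger by $7.08.

Market A, by $7.08.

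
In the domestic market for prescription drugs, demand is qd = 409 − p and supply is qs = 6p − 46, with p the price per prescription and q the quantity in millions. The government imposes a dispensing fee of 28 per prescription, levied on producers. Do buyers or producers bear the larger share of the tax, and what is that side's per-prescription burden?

Without the tax, 409 − p = 6p − 46 gives 7p = 455, so p* = 65 and q* = 344.
With the tax collected from producers, supply shifts: qs = 6(p − 28) − 46.
New equilibrium: buyers pay 89, producers receive 61, q = 320. (Wedge: pb − ps = 28.)
Per-prescription burden: buyers 24, producers 4.
Buyers take the larger share because demand is less price-elastic here (demand slope 1 vs supply slope 6).

Buyers bear the larger share: 24 per prescription.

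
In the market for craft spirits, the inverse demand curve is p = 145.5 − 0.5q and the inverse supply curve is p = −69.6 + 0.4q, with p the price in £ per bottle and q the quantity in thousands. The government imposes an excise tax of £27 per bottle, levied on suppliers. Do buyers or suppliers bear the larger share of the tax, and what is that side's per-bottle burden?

Buyers bear the larger share: £15 per bottle.

Rewrite in direct form: qd = 291 − 2p and qs = 2.5p + 174.
Before the tax: set 291 − 2p = 2.5p + 174 → p* = £26, q* = 239.
With the tax collected from suppliers, supply shifts: qs = 2.5(p − 27) + 174.
New equilibrium: buyers pay £41, suppliers receive £14, q = 209. (Wedge: pb − ps = 27.)
Per-bottle burden: buyers £15, suppliers £12.
Buyers take the larger share because demand is less price-elastic here (demand slope 2 vs supply slope 2.5).
The less price-elastic side of the market bears the larger share of a per-unit tax.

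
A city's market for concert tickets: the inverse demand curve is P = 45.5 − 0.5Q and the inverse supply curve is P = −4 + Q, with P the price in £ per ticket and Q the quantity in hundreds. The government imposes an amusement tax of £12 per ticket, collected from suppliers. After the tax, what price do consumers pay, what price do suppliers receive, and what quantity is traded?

Inverting to Q(P) form: Qd = 91 − 2P; Qs = P + 4.
Before the tax: set 91 − 2P = P + 4 → P* = £29, Q* = 33.
With the tax collected from suppliers, supply shifts: Qs = (P − 12) + 4.
Solving gives Q = 25 with consumers paying £33 and suppliers receiving £21 (the £12 wedge).
The less price-elastic side of the market bears the larger share of a per-unit tax.

Consumers pay £33; suppliers receive £21; quantity = 25.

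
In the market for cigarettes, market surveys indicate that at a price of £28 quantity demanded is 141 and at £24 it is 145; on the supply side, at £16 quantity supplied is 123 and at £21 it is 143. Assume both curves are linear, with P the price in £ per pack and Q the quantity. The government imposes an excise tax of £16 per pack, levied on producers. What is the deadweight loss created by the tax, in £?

Demand slope: (145 − 141)/(24 − 28) = -1, so Qd = 169 − P.
Supply slope: (143 − 123)/(21 − 16) = 4, so Qs = 4P + 59.
Before the tax: set 169 − P = 4P + 59 → P* = £22, Q* = 147.
With the tax collected from producers, supply shifts: Qs = 4(P − 16) + 59.
New equilibrium: buyers pay £34.8, producers receive £18.8, Q = 134.2. (Wedge: Pb − Ps = 16.)
Quantity falls by |ΔQ| = |147 − 134.2| = 12.8.
DWL = ½ · t · |ΔQ| = ½ · 16 · 12.8 = £102.4.

Deadweight loss = £102.4.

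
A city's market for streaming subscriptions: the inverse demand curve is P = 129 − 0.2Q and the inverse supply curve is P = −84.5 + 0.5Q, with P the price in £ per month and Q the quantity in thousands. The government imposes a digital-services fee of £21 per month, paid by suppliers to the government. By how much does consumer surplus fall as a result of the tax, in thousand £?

Inverting to Q(P) form: Qd = 645 − 5P; Qs = 2P + 169.
Without the tax, 645 − 5P = 2P + 169 gives 7P = 476, so P* = £68 and Q* = 305.
With the tax collected from suppliers, supply shifts: Qs = 2(P − 21) + 169.
Solving gives Q = 275 with consumers paying £74 and suppliers receiving £53 (the £21 wedge).
ΔCS is the trapezoid between Q = 275 and Q = 305 of height £6: ½ · (305 + 275) · 6 = £1740.

Consumer surplus falls by £1740 thousand.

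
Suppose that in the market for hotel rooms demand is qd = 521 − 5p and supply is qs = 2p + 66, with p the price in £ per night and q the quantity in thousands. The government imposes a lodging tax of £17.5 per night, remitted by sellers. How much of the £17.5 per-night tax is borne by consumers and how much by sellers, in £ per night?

Consumers bear £5 per night; sellers bear £12.5 per night.

Without the tax, 521 − 5p = 2p + 66 gives 7p = 455, so p* = £65 and q* = 196.
With the tax collected from sellers, supply shifts: qs = 2(p − 17.5) + 66.
New equilibrium: consumers pay £70, sellers receive £52.5, q = 171. (Wedge: pb − ps = 17.5.)
Burden on consumers: £5; on sellers: £12.5. (They sum to £17.5.)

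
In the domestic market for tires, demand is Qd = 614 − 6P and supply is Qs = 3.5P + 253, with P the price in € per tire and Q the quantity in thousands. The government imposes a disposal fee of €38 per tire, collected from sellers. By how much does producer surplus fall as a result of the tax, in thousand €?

Producer surplus falls by €8256 thousand.

Before the tax: set 614 − 6P = 3.5P + 253 → P* = €38, Q* = 386.
With the tax collected from sellers, supply shifts: Qs = 3.5(P − 38) + 253.
New equilibrium: consumers pay €52, sellers receive €14, Q = 302. (Wedge: Pb − Ps = 38.)
ΔPS is the trapezoid between Q = 302 and Q = 386 of height €24: ½ · (386 + 302) · 24 = €8256.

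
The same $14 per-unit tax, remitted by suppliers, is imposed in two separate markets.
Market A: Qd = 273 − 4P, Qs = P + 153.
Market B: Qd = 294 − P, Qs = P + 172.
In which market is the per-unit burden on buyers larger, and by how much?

Market A: pre-tax P* = $24, Q* = 177; post-tax Q = 165.8; per-unit burden on buyers = $2.8.
Market B: pre-tax P* = $61, Q* = 233; post-tax Q = 226; per-unit burden on buyers = $7.
Difference: $2.8 vs $7 → market B is larger by $4.2.

Market B, by $4.2.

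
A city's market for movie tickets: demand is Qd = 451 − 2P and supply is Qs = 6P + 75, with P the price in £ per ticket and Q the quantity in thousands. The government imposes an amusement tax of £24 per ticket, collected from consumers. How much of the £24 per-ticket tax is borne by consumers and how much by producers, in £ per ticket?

Consumers bear £18 per ticket; producers bear £6 per ticket.

Before the tax: set 451 − 2P = 6P + 75 → P* = £47, Q* = 357.
With the tax collected from consumers, demand (in seller-price terms) shifts: Qd = 451 − 2(P + 24).
New equilibrium: consumers pay £65, producers receive £41, Q = 321. (Wedge: Pb − Ps = 24.)
Burden on consumers: £18; on producers: £6. (They sum to £24.)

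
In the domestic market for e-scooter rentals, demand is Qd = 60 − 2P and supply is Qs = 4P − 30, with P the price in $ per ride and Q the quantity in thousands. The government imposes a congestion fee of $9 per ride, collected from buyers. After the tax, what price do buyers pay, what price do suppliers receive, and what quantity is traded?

Before the tax: set 60 − 2P = 4P − 30 → P* = $15, Q* = 30.
With the tax collected from buyers, demand (in seller-price terms) shifts: Qd = 60 − 2(P + 9).
Solving gives Q = 18 with buyers paying $21 and suppliers receiving $12 (the $9 wedge).

Buyers pay $21; suppliers receive $12; quantity = 18.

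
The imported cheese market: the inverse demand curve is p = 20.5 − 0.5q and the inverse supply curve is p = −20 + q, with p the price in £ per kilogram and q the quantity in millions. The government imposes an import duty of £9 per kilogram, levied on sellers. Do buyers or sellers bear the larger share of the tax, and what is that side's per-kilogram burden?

Sellers bear the larger share: £6 per kilogram.

Inverting to q(p) form: qd = 41 − 2p; qs = p + 20.
Without the tax, 41 − 2p = p + 20 gives 3p = 21, so p* = £7 and q* = 27.
With the tax collected from sellers, supply shifts: qs = (p − 9) + 20.
New equilibrium: buyers pay £10, sellers receive £1, q = 21. (Wedge: pb − ps = 9.)
Per-kilogram burden: buyers £3, sellers £6.
Sellers take the larger share because supply is less price-elastic here (demand slope 2 vs supply slope 1).
The less price-elastic side of the market bears the larger share of a per-unit tax.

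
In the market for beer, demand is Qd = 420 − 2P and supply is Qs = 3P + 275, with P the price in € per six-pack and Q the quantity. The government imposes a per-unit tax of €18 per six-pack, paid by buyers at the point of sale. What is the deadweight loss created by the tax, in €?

Without the tax, 420 − 2P = 3P + 275 gives 5P = 145, so P* = €29 and Q* = 362.
With the tax collected from buyers, demand (in seller-price terms) shifts: Qd = 420 − 2(P + 18).
New equilibrium: buyers pay €39.8, producers receive €21.8, Q = 340.4. (Wedge: Pb − Ps = 18.)
Quantity falls by |ΔQ| = |362 − 340.4| = 21.6.
DWL = ½ · t · |ΔQ| = ½ · 18 · 21.6 = €194.4.

Deadweight loss = €194.4.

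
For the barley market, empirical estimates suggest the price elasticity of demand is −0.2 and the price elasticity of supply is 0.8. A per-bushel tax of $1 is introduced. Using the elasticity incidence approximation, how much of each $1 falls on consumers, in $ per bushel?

Consumers bear ≈ $0.8 per bushel.

Incidence ratio: consumers' share ≈ εs / (εs + |εd|) = 0.8 / (0.8 + 0.2) = 0.8.
So consumers bear ≈ 0.8 × $1 = $0.8; producers bear $0.2.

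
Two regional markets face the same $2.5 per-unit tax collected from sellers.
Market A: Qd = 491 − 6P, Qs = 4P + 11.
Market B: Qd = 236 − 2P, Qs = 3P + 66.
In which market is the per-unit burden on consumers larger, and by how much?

Market A: pre-tax P* = $48, Q* = 203; post-tax Q = 197; per-unit burden on consumers = $1.
Market B: pre-tax P* = $34, Q* = 168; post-tax Q = 165; per-unit burden on consumers = $1.5.
Difference: $1 vs $1.5 → market B is larger by $0.5.

Market B, by $0.5.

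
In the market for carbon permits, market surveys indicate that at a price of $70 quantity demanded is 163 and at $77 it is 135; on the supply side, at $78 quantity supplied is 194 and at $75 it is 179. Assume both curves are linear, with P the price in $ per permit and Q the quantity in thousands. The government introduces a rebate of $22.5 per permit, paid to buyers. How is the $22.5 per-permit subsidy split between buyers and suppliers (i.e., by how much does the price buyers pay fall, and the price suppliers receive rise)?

Demand slope: (135 − 163)/(77 − 70) = -4, so Qd = 443 − 4P.
Supply slope: (179 − 194)/(75 − 78) = 5, so Qs = 5P − 196.
Before the subsidy: set 443 − 4P = 5P − 196 → P* = $71, Q* = 159.
With a per-unit subsidy paid to buyers, each effectively pays P − 22.5, so demand becomes Qd = 443 − 4(P − 22.5).
Solving gives Q = 209 with buyers paying $58.5 and suppliers receiving $81 (the $22.5 wedge).
Gain to buyers: $12.5; to suppliers: $10. (They sum to $22.5.)

Buyers gain $12.5 per permit; suppliers gain $10 per permit.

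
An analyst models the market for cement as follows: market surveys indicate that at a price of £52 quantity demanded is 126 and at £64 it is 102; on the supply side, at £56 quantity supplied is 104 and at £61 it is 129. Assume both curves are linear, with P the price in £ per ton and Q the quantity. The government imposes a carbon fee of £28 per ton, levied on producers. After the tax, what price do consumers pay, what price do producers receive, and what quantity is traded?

Consumers pay £78; producers receive £50; quantity = 74.

Demand slope: (102 − 126)/(64 − 52) = -2, so Qd = 230 − 2P.
Supply slope: (129 − 104)/(61 − 56) = 5, so Qs = 5P − 176.
Without the tax, 230 − 2P = 5P − 176 gives 7P = 406, so P* = £58 and Q* = 114.
With the tax collected from producers, supply shifts: Qs = 5(P − 28) − 176.
Solving gives Q = 74 with consumers paying £78 and producers receiving £50 (the £28 wedge).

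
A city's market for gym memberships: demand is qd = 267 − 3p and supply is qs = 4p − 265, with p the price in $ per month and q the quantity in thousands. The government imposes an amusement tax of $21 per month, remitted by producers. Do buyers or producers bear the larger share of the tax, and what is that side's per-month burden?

Buyers bear the larger share: $12 per month.

Without the tax, 267 − 3p = 4p − 265 gives 7p = 532, so p* = $76 and q* = 39.
With the tax collected from producers, supply shifts: qs = 4(p − 21) − 265.
Solving gives q = 3 with buyers paying $88 and producers receiving $67 (the $21 wedge).
Per-month burden: buyers $12, producers $9.
Buyers take the larger share because demand is less price-elastic here (demand slope 3 vs supply slope 4).
The less price-elastic side of the market bears the larger share of a per-unit tax.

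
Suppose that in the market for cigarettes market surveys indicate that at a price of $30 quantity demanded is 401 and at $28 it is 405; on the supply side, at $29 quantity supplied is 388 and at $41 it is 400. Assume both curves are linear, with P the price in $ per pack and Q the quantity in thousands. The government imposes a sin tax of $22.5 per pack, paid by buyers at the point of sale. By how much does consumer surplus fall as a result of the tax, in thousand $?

Demand slope: (405 − 401)/(28 − 30) = -2, so Qd = 461 − 2P.
Supply slope: (400 − 388)/(41 − 29) = 1, so Qs = P + 359.
Before the tax: set 461 − 2P = P + 359 → P* = $34, Q* = 393.
With the tax collected from buyers, demand (in seller-price terms) shifts: Qd = 461 − 2(P + 22.5).
Solving gives Q = 378 with buyers paying $41.5 and producers receiving $19 (the $22.5 wedge).
ΔCS is the trapezoid between Q = 378 and Q = 393 of height $7.5: ½ · (393 + 378) · 7.5 = $2891.25.

Consumer surplus falls by $2891.25 thousand.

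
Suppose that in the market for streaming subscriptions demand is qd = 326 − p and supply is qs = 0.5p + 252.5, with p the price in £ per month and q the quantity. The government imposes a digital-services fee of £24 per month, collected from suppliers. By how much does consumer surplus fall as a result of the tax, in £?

Without the tax, 326 − p = 0.5p + 252.5 gives 1.5p = 73.5, so p* = £49 and q* = 277.
With the tax collected from suppliers, supply shifts: qs = 0.5(p − 24) + 252.5.
New equilibrium: consumers pay £57, suppliers receive £33, q = 269. (Wedge: pb − ps = 24.)
ΔCS is the trapezoid between Q = 269 and Q = 277 of height £8: ½ · (277 + 269) · 8 = £2184.

Consumer surplus falls by £2184.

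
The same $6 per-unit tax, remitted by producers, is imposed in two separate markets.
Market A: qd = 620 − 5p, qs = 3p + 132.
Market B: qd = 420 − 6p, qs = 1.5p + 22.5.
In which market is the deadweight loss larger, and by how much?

Market A: pre-tax p* = $61, q* = 315; post-tax q = 303.75; deadweight loss = $33.75.
Market B: pre-tax p* = $53, q* = 102; post-tax q = 94.8; deadweight loss = $21.6.
Difference: $33.75 vs $21.6 → market A is larger by $12.15.

Market A, by $12.15.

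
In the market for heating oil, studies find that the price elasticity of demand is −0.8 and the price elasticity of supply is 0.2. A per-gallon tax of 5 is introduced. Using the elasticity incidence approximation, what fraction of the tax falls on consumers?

Incidence ratio: consumers' share ≈ εs / (εs + |εd|) = 0.2 / (0.2 + 0.8) = 0.2.
Supply is the less elastic side, so consumers bear the smaller share.

Consumers' share ≈ 0.2.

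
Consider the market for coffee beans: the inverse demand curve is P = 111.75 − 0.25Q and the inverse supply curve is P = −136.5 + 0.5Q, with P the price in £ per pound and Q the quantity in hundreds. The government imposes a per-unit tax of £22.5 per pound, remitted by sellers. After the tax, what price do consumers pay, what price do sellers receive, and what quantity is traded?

Inverting to Q(P) form: Qd = 447 − 4P; Qs = 2P + 273.
Before the tax: set 447 − 4P = 2P + 273 → P* = £29, Q* = 331.
With the tax collected from sellers, supply shifts: Qs = 2(P − 22.5) + 273.
New equilibrium: consumers pay £36.5, sellers receive £14, Q = 301. (Wedge: Pb − Ps = 22.5.)
The less price-elastic side of the market bears the larger share of a per-unit tax.

Consumers pay £36.5; sellers receive £14; quantity = 301.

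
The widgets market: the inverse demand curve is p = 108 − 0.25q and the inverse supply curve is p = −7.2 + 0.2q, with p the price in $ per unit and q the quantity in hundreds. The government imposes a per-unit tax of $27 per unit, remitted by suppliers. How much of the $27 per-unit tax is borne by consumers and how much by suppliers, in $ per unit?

Inverting to q(p) form: qd = 432 − 4p; qs = 5p + 36.
Without the tax, 432 − 4p = 5p + 36 gives 9p = 396, so p* = $44 and q* = 256.
With the tax collected from suppliers, supply shifts: qs = 5(p − 27) + 36.
New equilibrium: consumers pay $59, suppliers receive $32, q = 196. (Wedge: pb − ps = 27.)
Burden on consumers: $15; on suppliers: $12. (They sum to $27.)
The less price-elastic side of the market bears the larger share of a per-unit tax.

Consumers bear $15 per unit; suppliers bear $12 per unit.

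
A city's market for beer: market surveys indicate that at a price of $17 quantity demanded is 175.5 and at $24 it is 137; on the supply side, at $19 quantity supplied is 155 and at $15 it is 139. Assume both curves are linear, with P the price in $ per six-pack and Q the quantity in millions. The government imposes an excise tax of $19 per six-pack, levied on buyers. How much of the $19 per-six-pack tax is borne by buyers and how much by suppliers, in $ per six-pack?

Buyers bear $8 per six-pack; suppliers bear $11 per six-pack.

Demand slope: (137 − 175.5)/(24 − 17) = -5.5, so Qd = 269 − 5.5P.
Supply slope: (139 − 155)/(15 − 19) = 4, so Qs = 4P + 79.
Without the tax, 269 − 5.5P = 4P + 79 gives 9.5P = 190, so P* = $20 and Q* = 159.
With the tax collected from buyers, demand (in seller-price terms) shifts: Qd = 269 − 5.5(P + 19).
New equilibrium: buyers pay $28, suppliers receive $9, Q = 115. (Wedge: Pb − Ps = 19.)
Burden on buyers: $8; on suppliers: $11. (They sum to $19.)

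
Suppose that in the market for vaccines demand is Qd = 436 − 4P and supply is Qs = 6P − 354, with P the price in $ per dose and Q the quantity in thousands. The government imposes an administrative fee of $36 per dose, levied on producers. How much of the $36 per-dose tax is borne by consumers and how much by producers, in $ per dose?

Before the tax: set 436 − 4P = 6P − 354 → P* = $79, Q* = 120.
With the tax collected from producers, supply shifts: Qs = 6(P − 36) − 354.
Solving gives Q = 33.6 with consumers paying $100.6 and producers receiving $64.6 (the $36 wedge).
Burden on consumers: $21.6; on producers: $14.4. (They sum to $36.)

Consumers bear $21.6 per dose; producers bear $14.4 per dose.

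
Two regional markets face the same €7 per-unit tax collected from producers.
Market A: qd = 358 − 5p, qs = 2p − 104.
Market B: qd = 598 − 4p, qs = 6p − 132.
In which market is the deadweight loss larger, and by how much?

Market A: pre-tax p* = €66, q* = 28; post-tax q = 18; deadweight loss = €35.
Market B: pre-tax p* = €73, q* = 306; post-tax q = 289.2; deadweight loss = €58.8.
Difference: €35 vs €58.8 → market B is larger by €23.8.

Market B, by €23.8.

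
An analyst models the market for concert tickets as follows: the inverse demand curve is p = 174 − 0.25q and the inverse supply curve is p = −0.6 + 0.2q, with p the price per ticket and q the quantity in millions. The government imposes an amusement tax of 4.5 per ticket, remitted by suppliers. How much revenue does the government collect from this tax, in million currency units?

Tax revenue = 1701 million.

Rewrite in direct form: qd = 696 − 4p and qs = 5p + 3.
Before the tax: set 696 − 4p = 5p + 3 → p* = 77, q* = 388.
With the tax collected from suppliers, supply shifts: qs = 5(p − 4.5) + 3.
Solving gives q = 378 with consumers paying 79.5 and suppliers receiving 75 (the 4.5 wedge).
Revenue = t · Q = 4.5 · 378 = 1701.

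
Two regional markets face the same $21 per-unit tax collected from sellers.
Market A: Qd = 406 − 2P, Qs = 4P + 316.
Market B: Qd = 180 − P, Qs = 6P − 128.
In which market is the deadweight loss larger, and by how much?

Market A, by $105.

Market A: pre-tax P* = $15, Q* = 376; post-tax Q = 348; deadweight loss = $294.
Market B: pre-tax P* = $44, Q* = 136; post-tax Q = 118; deadweight loss = $189.
Difference: $294 vs $189 → market A is larger by $105.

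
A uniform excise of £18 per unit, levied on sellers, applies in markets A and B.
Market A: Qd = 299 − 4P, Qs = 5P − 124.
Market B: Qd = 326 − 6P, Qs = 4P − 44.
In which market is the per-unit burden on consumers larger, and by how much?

Market A, by £2.8.

Market A: pre-tax P* = £47, Q* = 111; post-tax Q = 71; per-unit burden on consumers = £10.
Market B: pre-tax P* = £37, Q* = 104; post-tax Q = 60.8; per-unit burden on consumers = £7.2.
Difference: £10 vs £7.2 → market A is larger by £2.8.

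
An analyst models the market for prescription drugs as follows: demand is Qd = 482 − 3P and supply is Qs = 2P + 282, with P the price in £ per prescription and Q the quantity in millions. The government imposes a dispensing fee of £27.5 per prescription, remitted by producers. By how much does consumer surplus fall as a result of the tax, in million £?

Consumer surplus falls by £3800.5 million.

Without the tax, 482 − 3P = 2P + 282 gives 5P = 200, so P* = £40 and Q* = 362.
With the tax collected from producers, supply shifts: Qs = 2(P − 27.5) + 282.
Solving gives Q = 329 with buyers paying £51 and producers receiving £23.5 (the £27.5 wedge).
ΔCS is the trapezoid between Q = 329 and Q = 362 of height £11: ½ · (362 + 329) · 11 = £3800.5.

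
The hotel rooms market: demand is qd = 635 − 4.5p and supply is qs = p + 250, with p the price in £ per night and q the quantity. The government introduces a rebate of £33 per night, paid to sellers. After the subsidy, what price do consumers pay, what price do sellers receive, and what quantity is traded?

Consumers pay £64; sellers receive £97; quantity = 347.

Without the subsidy, 635 − 4.5p = p + 250 gives 5.5p = 385, so p* = £70 and q* = 320.
With a per-unit subsidy paid to sellers, each receives p + 33 per unit sold, so supply becomes qs = (p + 33) + 250.
New equilibrium: consumers pay £64, sellers receive £97, q = 347. (Wedge: pb − ps = −33.)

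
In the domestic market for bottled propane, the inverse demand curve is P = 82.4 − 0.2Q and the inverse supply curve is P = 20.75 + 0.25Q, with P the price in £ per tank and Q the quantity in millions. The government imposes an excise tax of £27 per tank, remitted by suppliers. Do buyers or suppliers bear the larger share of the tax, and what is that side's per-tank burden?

Suppliers bear the larger share: £15 per tank.

Rewrite in direct form: Qd = 412 − 5P and Qs = 4P − 83.
Before the tax: set 412 − 5P = 4P − 83 → P* = £55, Q* = 137.
With the tax collected from suppliers, supply shifts: Qs = 4(P − 27) − 83.
New equilibrium: buyers pay £67, suppliers receive £40, Q = 77. (Wedge: Pb − Ps = 27.)
Per-tank burden: buyers £12, suppliers £15.
Suppliers take the larger share because supply is less price-elastic here (demand slope 5 vs supply slope 4).
The less price-elastic side of the market bears the larger share of a per-unit tax.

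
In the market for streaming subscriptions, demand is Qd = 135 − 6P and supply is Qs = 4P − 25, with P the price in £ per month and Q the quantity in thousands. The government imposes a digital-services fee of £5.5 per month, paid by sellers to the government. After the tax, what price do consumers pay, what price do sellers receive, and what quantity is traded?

Consumers pay £18.2; sellers receive £12.7; quantity = 25.8.

Without the tax, 135 − 6P = 4P − 25 gives 10P = 160, so P* = £16 and Q* = 39.
With the tax collected from sellers, supply shifts: Qs = 4(P − 5.5) − 25.
Solving gives Q = 25.8 with consumers paying £18.2 and sellers receiving £12.7 (the £5.5 wedge).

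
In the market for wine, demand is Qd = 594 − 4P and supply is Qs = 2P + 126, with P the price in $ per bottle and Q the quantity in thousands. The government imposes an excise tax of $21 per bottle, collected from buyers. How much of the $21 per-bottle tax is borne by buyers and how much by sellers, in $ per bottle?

Without the tax, 594 − 4P = 2P + 126 gives 6P = 468, so P* = $78 and Q* = 282.
With the tax collected from buyers, demand (in seller-price terms) shifts: Qd = 594 − 4(P + 21).
Solving gives Q = 254 with buyers paying $85 and sellers receiving $64 (the $21 wedge).
Burden on buyers: $7; on sellers: $14. (They sum to $21.)

Buyers bear $7 per bottle; sellers bear $14 per bottle.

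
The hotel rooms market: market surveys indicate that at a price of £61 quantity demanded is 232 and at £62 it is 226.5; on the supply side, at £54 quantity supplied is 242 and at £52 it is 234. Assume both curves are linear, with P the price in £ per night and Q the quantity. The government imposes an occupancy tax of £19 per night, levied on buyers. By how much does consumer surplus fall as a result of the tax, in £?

Consumer surplus falls by £1856.

Demand slope: (226.5 − 232)/(62 − 61) = -5.5, so Qd = 567.5 − 5.5P.
Supply slope: (234 − 242)/(52 − 54) = 4, so Qs = 4P + 26.
Without the tax, 567.5 − 5.5P = 4P + 26 gives 9.5P = 541.5, so P* = £57 and Q* = 254.
With the tax collected from buyers, demand (in seller-price terms) shifts: Qd = 567.5 − 5.5(P + 19).
Solving gives Q = 210 with buyers paying £65 and producers receiving £46 (the £19 wedge).
ΔCS is the trapezoid between Q = 210 and Q = 254 of height £8: ½ · (254 + 210) · 8 = £1856.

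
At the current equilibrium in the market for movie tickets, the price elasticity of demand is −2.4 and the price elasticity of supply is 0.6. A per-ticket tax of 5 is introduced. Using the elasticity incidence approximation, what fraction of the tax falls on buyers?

Incidence ratio: buyers' share ≈ εs / (εs + |εd|) = 0.6 / (0.6 + 2.4) = 0.2.
Supply is the less elastic side, so buyers bear the smaller share.

Buyers' share ≈ 0.2.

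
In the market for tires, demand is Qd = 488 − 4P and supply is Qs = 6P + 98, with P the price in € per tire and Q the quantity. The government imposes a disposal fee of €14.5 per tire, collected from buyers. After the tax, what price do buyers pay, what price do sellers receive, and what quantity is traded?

Without the tax, 488 − 4P = 6P + 98 gives 10P = 390, so P* = €39 and Q* = 332.
With the tax collected from buyers, demand (in seller-price terms) shifts: Qd = 488 − 4(P + 14.5).
Solving gives Q = 297.2 with buyers paying €47.7 and sellers receiving €33.2 (the €14.5 wedge).
The less price-elastic side of the market bears the larger share of a per-unit tax.

Buyers pay €47.7; sellers receive €33.2; quantity = 297.2.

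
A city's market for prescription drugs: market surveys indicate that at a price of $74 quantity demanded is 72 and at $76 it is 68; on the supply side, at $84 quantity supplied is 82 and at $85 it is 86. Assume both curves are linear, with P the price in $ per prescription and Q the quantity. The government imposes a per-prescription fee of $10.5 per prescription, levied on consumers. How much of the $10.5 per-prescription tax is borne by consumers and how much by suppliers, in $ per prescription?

Demand slope: (68 − 72)/(76 − 74) = -2, so Qd = 220 − 2P.
Supply slope: (86 − 82)/(85 − 84) = 4, so Qs = 4P − 254.
Before the tax: set 220 − 2P = 4P − 254 → P* = $79, Q* = 62.
With the tax collected from consumers, demand (in seller-price terms) shifts: Qd = 220 − 2(P + 10.5).
New equilibrium: consumers pay $86, suppliers receive $75.5, Q = 48. (Wedge: Pb − Ps = 10.5.)
Burden on consumers: $7; on suppliers: $3.5. (They sum to $10.5.)
The less price-elastic side of the market bears the larger share of a per-unit tax.

Consumers bear $7 per prescription; suppliers bear $3.5 per prescription.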